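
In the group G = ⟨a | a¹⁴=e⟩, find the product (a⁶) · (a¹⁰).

Compute (a⁶) · (a¹⁰) by multiplying left to right and reducing via the relations at each step:
  (a⁶) · a¹⁰ = a²

Answer: a²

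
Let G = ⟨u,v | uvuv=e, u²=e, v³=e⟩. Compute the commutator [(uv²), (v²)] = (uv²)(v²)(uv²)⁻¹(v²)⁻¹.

[(uv²), (v²)] = (uv²)·(v²)·(uv²)⁻¹·(v²)⁻¹.
  (uv²) · (v²) = uv
  (uv) · (uv²) = v
  v · v = v²

Answer: v²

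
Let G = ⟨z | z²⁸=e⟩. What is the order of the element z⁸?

Compute successive powers until reaching e:
  (z⁸)¹ = z⁸, (z⁸)² = z¹⁶, (z⁸)³ = z²⁴, (z⁸)⁴ = z⁴, (z⁸)⁵ = z¹², (z⁸)⁶ = z²⁰, (z⁸)⁷ = e.
The smallest positive k with (z⁸)ᵏ = e is 7.

Answer: 7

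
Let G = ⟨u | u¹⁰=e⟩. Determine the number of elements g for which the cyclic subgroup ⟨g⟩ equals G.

G is cyclic of order 10. An element generates G iff its order is 10, and a cyclic group of order 10 has exactly φ(10) = 4 such elements.

Answer: 4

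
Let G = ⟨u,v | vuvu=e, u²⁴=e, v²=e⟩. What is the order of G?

Enumerate words in the generators, reducing via the relations: the distinct elements are
  {e, u, v, uv, u², u³, u⁴, u⁵, u⁶, u⁷, u⁸, u⁹, u²v, u²², u²³, u²¹, u²⁰, u³v, u¹², u¹³, u¹¹, u¹⁰, u¹⁴, u¹⁵, u¹⁶, u¹⁷, u¹⁸, u¹⁹, u⁴v, u⁵v, u⁶v, u⁷v, u⁸v, u⁹v, u²²v, u²³v, u²¹v, u²⁰v, u¹²v, u¹³v, u¹¹v, u¹⁰v, u¹⁴v, u¹⁵v, u¹⁶v, u¹⁷v, u¹⁸v, u¹⁹v}.
No further products give new elements, so |G| = 48.

Answer: 48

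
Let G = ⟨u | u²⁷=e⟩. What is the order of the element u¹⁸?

Compute successive powers until reaching e:
  (u¹⁸)¹ = u¹⁸, (u¹⁸)² = u⁹, (u¹⁸)³ = e.
The smallest positive k with (u¹⁸)ᵏ = e is 3.

Answer: 3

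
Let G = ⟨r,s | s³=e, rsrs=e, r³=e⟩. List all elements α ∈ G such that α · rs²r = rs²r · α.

⟨rs²r⟩ ⊆ C_G(rs²r) since powers of rs²r commute with rs²r; so |C_G(rs²r)| ≥ |⟨rs²r⟩| = 2.
By orbit–stabilizer, |C_G(rs²r)| = |G| / |conj. class of rs²r| = 12 / 3 = 4.
The 4 elements commuting with rs²r are {e, rs, r²s², rs²r}.

Answer: {e, rs, r²s², rs²r}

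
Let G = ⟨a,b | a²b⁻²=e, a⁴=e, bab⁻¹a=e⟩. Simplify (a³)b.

Compute (a³) · b by multiplying left to right and reducing via the relations at each step:
  (a³) · b = ab⁻¹

Answer: ab⁻¹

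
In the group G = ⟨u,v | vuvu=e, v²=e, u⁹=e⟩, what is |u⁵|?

Compute successive powers until reaching e:
  (u⁵)¹ = u⁵, (u⁵)² = u, (u⁵)³ = u⁶, (u⁵)⁴ = u², (u⁵)⁵ = u⁷, (u⁵)⁶ = u³, (u⁵)⁷ = u⁸, (u⁵)⁸ = u⁴, (u⁵)⁹ = e.
The smallest positive k with (u⁵)ᵏ = e is 9.

Answer: 9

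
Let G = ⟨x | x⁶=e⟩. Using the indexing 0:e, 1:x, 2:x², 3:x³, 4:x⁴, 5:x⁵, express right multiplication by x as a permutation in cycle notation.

(0 1 2 3 4 5)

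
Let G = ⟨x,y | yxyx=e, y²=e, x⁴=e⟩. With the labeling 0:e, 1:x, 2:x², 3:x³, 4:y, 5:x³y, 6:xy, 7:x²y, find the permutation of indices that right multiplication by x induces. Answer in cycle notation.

(0 1 2 3)(4 5 7 6)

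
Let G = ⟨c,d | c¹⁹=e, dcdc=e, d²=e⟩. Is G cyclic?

Every cyclic group is abelian. But c·d = cd while d·c = c¹⁸d, so c·d ≠ d·c and G is not abelian. Hence G is not cyclic.

Answer: No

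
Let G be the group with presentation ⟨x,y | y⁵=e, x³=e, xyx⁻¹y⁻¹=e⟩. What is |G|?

Enumerate words in the generators, reducing via the relations: the distinct elements are
  {e, x, y, xy, x², y², y³, y⁴, xy², xy³, xy⁴, x²y, x²y², x²y³, x²y⁴}.
No further products give new elements, so |G| = 15.

Answer: 15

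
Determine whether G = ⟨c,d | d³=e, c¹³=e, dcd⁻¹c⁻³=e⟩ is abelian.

c·d = cd but d·c = c³d, so c·d ≠ d·c and G is not abelian.

Answer: No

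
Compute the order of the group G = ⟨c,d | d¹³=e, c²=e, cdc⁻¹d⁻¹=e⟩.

Enumerate words in the generators, reducing via the relations: the distinct elements are
  {c, d, e, cd, d², d³, d⁴, d⁵, d⁶, d⁷, d⁸, d⁹, cd², cd³, cd⁴, cd⁵, cd⁶, cd⁷, cd⁸, cd⁹, d¹², d¹¹, d¹⁰, cd¹², cd¹¹, cd¹⁰}.
No further products give new elements, so |G| = 26.

Answer: 26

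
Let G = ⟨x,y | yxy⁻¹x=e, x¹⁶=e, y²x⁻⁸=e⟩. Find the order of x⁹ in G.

Compute successive powers until reaching e:
  (x⁹)¹ = x⁹, (x⁹)² = x², (x⁹)³ = x¹¹, (x⁹)⁴ = x⁴, (x⁹)⁵ = x¹³, (x⁹)⁶ = x⁶, (x⁹)⁷ = x¹⁵, (x⁹)⁸ = x⁸, (x⁹)⁹ = x, (x⁹)¹⁰ = x¹⁰, (x⁹)¹¹ = x³, (x⁹)¹² = x¹², (x⁹)¹³ = x⁵, (x⁹)¹⁴ = x¹⁴, (x⁹)¹⁵ = x⁷, (x⁹)¹⁶ = e.
The smallest positive k with (x⁹)ᵏ = e is 16.

Answer: 16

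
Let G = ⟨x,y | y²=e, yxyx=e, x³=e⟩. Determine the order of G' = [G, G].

G' = [G, G] is generated by all commutators. The generator-pair commutators are: [x, y] = x².
The subgroup they normally generate is {e, x, x²}, of order 3.
Check: |G/G'| = 6/3 = 2 is the order of the abelianisation.

Answer: 3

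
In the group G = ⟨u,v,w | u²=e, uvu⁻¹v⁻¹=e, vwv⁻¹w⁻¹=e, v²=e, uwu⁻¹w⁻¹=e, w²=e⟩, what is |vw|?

Compute successive powers until reaching e:
  (vw)¹ = vw, (vw)² = e.
The smallest positive k with (vw)ᵏ = e is 2.

Answer: 2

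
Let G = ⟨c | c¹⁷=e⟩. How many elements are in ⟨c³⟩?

|⟨c³⟩| equals the order of c³. Compute successive powers until reaching e:
  (c³)¹ = c³, (c³)² = c⁶, (c³)³ = c⁹, (c³)⁴ = c¹², (c³)⁵ = c¹⁵, (c³)⁶ = c, (c³)⁷ = c⁴, (c³)⁸ = c⁷, (c³)⁹ = c¹⁰, (c³)¹⁰ = c¹³, (c³)¹¹ = c¹⁶, (c³)¹² = c², (c³)¹³ = c⁵, (c³)¹⁴ = c⁸, (c³)¹⁵ = c¹¹, (c³)¹⁶ = c¹⁴, (c³)¹⁷ = e.
The smallest positive k with (c³)ᵏ = e is 17, so |⟨c³⟩| = 17.

Answer: 17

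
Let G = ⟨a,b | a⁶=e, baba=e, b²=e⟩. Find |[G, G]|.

G' = [G, G] is generated by all commutators. The generator-pair commutators are: [a, b] = a².
The subgroup they normally generate is {e, a², a⁴}, of order 3.
Check: |G/G'| = 12/3 = 4 is the order of the abelianisation.

Answer: 3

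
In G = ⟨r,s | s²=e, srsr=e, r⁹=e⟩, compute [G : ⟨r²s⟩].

First find ord(r²s) by computing successive powers:
  (r²s)¹ = r²s, (r²s)² = e.
So |⟨r²s⟩| = ord(r²s) = 2. With |G| = 18, by Lagrange [G : ⟨r²s⟩] = 18/2 = 9.

Answer: 9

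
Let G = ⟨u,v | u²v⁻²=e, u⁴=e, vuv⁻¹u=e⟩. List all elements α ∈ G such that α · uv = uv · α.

⟨uv⟩ ⊆ C_G(uv) since powers of uv commute with uv; so |C_G(uv)| ≥ |⟨uv⟩| = 4.
By orbit–stabilizer, |C_G(uv)| = |G| / |conj. class of uv| = 8 / 2 = 4.
The 4 elements commuting with uv are {e, u², uv⁻¹, uv}.

Answer: {e, u², uv⁻¹, uv}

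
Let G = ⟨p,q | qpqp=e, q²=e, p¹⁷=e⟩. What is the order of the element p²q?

Compute successive powers until reaching e:
  (p²q)¹ = p²q, (p²q)² = e.
The smallest positive k with (p²q)ᵏ = e is 2.

Answer: 2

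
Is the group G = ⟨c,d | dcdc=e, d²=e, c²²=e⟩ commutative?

c·d = cd but d·c = c²¹d, so c·d ≠ d·c and G is not abelian.

Answer: No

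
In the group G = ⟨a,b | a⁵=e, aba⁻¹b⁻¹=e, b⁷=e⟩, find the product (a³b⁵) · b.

Compute (a³b⁵) · b by multiplying left to right and reducing via the relations at each step:
  (a³b⁵) · b = a³b⁶

Answer: a³b⁶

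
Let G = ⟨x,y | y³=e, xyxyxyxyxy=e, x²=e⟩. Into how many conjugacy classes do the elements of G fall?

The conjugacy classes (representative and size) are:
  [e] (size 1), [xyxy²xyxy²x] (size 15), [yxyxy²x] (size 20), [xy²xy²x] (size 12), [y²xyxy²] (size 12).
Class equation: 1 + 15 + 20 + 12 + 12 = 60 = |G|. So G has 5 conjugacy classes.

Answer: 5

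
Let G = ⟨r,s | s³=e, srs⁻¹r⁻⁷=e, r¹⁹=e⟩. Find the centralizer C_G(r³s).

⟨r³s⟩ ⊆ C_G(r³s) since powers of r³s commute with r³s; so |C_G(r³s)| ≥ |⟨r³s⟩| = 3.
By orbit–stabilizer, |C_G(r³s)| = |G| / |conj. class of r³s| = 57 / 19 = 3.
The 3 elements commuting with r³s are {e, r³s, r⁵s²}.

Answer: {e, r³s, r⁵s²}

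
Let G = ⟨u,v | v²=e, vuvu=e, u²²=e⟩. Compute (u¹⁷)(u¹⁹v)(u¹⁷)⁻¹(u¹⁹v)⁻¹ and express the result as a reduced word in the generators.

[(u¹⁷), (u¹⁹v)] = (u¹⁷)·(u¹⁹v)·(u¹⁷)⁻¹·(u¹⁹v)⁻¹.
  (u¹⁷) · (u¹⁹v) = u¹⁴v
  (u¹⁴v) · (u⁵) = u⁹v
  (u⁹v) · (u¹⁹v) = u¹²

Answer: u¹²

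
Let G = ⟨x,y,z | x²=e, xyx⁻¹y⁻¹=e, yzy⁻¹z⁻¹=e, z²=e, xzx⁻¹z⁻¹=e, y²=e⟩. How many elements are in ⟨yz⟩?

|⟨yz⟩| equals the order of yz. Compute successive powers until reaching e:
  (yz)¹ = yz, (yz)² = e.
The smallest positive k with (yz)ᵏ = e is 2, so |⟨yz⟩| = 2.

Answer: 2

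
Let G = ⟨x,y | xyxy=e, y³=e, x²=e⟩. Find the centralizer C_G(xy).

⟨xy⟩ ⊆ C_G(xy) since powers of xy commute with xy; so |C_G(xy)| ≥ |⟨xy⟩| = 2.
By orbit–stabilizer, |C_G(xy)| = |G| / |conj. class of xy| = 6 / 3 = 2.
The 2 elements commuting with xy are {e, xy}.

Answer: {e, xy}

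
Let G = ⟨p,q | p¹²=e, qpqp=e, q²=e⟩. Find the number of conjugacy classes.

The conjugacy classes (representative and size) are:
  [e] (size 1), [p¹¹] (size 2), [p²] (size 2), [p⁹] (size 2), [p⁴] (size 2), [p⁵] (size 2), [p⁶] (size 1), [q] (size 6), [pq] (size 6).
Class equation: 1 + 2 + 2 + 2 + 2 + 2 + 1 + 6 + 6 = 24 = |G|. So G has 9 conjugacy classes.

Answer: 9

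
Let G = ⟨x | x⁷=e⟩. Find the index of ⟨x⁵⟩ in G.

First find ord(x⁵) by computing successive powers:
  (x⁵)¹ = x⁵, (x⁵)² = x³, (x⁵)³ = x, (x⁵)⁴ = x⁶, (x⁵)⁵ = x⁴, (x⁵)⁶ = x², (x⁵)⁷ = e.
So |⟨x⁵⟩| = ord(x⁵) = 7. With |G| = 7, by Lagrange [G : ⟨x⁵⟩] = 7/7 = 1.

Answer: 1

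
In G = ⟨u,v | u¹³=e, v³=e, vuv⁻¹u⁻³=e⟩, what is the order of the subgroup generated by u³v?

|⟨u³v⟩| equals the order of u³v. Compute successive powers until reaching e:
  (u³v)¹ = u³v, (u³v)² = u¹²v², (u³v)³ = e.
The smallest positive k with (u³v)ᵏ = e is 3, so |⟨u³v⟩| = 3.

Answer: 3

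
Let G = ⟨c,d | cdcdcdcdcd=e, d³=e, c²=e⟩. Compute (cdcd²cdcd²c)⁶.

Compute successive powers of (cdcd²cdcd²c), reducing at each step:
  (cdcd²cdcd²c)²: (cdcd²cdcd²c) · c = cdcd²cdcd²;   (cdcd²cdcd²) · d = cdcd²cdc;   (cdcd²cdc) · c = cdcd²cd;   (cdcd²cd) · d² = cdcd²c;   (cdcd²c) · c = cdcd²;   (cdcd²) · d = cdc;   (cdc) · c = cd;   (cd) · d² = c;   c · c = e
  (cdcd²cdcd²c)³: e · c = c;   c · d = cd;   (cd) · c = cdc;   (cdc) · d² = cdcd²;   (cdcd²) · c = cdcd²c;   (cdcd²c) · d = cdcd²cd;   (cdcd²cd) · c = cdcd²cdc;   (cdcd²cdc) · d² = cdcd²cdcd²;   (cdcd²cdcd²) · c = cdcd²cdcd²c
  (cdcd²cdcd²c)⁴: (cdcd²cdcd²c) · c = cdcd²cdcd²;   (cdcd²cdcd²) · d = cdcd²cdc;   (cdcd²cdc) · c = cdcd²cd;   (cdcd²cd) · d² = cdcd²c;   (cdcd²c) · c = cdcd²;   (cdcd²) · d = cdc;   (cdc) · c = cd;   (cd) · d² = c;   c · c = e
  (cdcd²cdcd²c)⁵: e · c = c;   c · d = cd;   (cd) · c = cdc;   (cdc) · d² = cdcd²;   (cdcd²) · c = cdcd²c;   (cdcd²c) · d = cdcd²cd;   (cdcd²cd) · c = cdcd²cdc;   (cdcd²cdc) · d² = cdcd²cdcd²;   (cdcd²cdcd²) · c = cdcd²cdcd²c
  (cdcd²cdcd²c)⁶: (cdcd²cdcd²c) · c = cdcd²cdcd²;   (cdcd²cdcd²) · d = cdcd²cdc;   (cdcd²cdc) · c = cdcd²cd;   (cdcd²cd) · d² = cdcd²c;   (cdcd²c) · c = cdcd²;   (cdcd²) · d = cdc;   (cdc) · c = cd;   (cd) · d² = c;   c · c = e

Answer: e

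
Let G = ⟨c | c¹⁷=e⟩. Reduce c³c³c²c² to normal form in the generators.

Multiply left to right, reducing at each step:
  (c³) · c³ = c⁶
  (c⁶) · c² = c⁸
  (c⁸) · c² = c¹⁰

Answer: c¹⁰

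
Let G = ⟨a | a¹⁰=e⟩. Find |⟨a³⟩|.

|⟨a³⟩| equals the order of a³. Compute successive powers until reaching e:
  (a³)¹ = a³, (a³)² = a⁶, (a³)³ = a⁹, (a³)⁴ = a², (a³)⁵ = a⁵, (a³)⁶ = a⁸, (a³)⁷ = a, (a³)⁸ = a⁴, (a³)⁹ = a⁷, (a³)¹⁰ = e.
The smallest positive k with (a³)ᵏ = e is 10, so |⟨a³⟩| = 10.

Answer: 10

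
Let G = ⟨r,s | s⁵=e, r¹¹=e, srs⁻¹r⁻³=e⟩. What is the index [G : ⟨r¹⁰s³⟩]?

First find ord(r¹⁰s³) by computing successive powers:
  (r¹⁰s³)¹ = r¹⁰s³, (r¹⁰s³)² = r⁵s, (r¹⁰s³)³ = r²s⁴, (r¹⁰s³)⁴ = r⁹s², (r¹⁰s³)⁵ = e.
So |⟨r¹⁰s³⟩| = ord(r¹⁰s³) = 5. With |G| = 55, by Lagrange [G : ⟨r¹⁰s³⟩] = 55/5 = 11.

Answer: 11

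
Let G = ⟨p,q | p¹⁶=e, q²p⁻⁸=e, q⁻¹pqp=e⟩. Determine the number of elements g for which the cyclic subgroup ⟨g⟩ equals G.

⟨g⟩ = G would require ord(g) = |G| = 32, but the maximum element order in G is 16 < 32. So G is not cyclic and no single element generates it: the count is 0.

Answer: 0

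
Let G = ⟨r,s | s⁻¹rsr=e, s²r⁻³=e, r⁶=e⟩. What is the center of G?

An element z ∈ Z(G) iff z commutes with every generator.
For example r³ is central: (r³)·r = r⁴ = r·(r³); (r³)·s = s⁻¹ = s·(r³).
Whereas r ∉ Z(G) since r·s = rs ≠ r²s⁻¹ = s·r.
Checking each of the 12 elements this way gives Z(G) = {e, r³}, of order 2.

Answer: {e, r³}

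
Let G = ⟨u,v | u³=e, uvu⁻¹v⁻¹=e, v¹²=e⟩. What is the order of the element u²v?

Compute successive powers until reaching e:
  (u²v)¹ = u²v, (u²v)² = uv², (u²v)³ = v³, (u²v)⁴ = u²v⁴, (u²v)⁵ = uv⁵, (u²v)⁶ = v⁶, (u²v)⁷ = u²v⁷, (u²v)⁸ = uv⁸, (u²v)⁹ = v⁹, (u²v)¹⁰ = u²v¹⁰, (u²v)¹¹ = uv¹¹, (u²v)¹² = e.
The smallest positive k with (u²v)ᵏ = e is 12.

Answer: 12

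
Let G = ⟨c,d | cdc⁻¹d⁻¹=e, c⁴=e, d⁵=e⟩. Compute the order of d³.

Compute successive powers until reaching e:
  (d³)¹ = d³, (d³)² = d, (d³)³ = d⁴, (d³)⁴ = d², (d³)⁵ = e.
The smallest positive k with (d³)ᵏ = e is 5.

Answer: 5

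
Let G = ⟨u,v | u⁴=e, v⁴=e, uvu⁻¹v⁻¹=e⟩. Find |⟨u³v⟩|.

|⟨u³v⟩| equals the order of u³v. Compute successive powers until reaching e:
  (u³v)¹ = u³v, (u³v)² = u²v², (u³v)³ = uv³, (u³v)⁴ = e.
The smallest positive k with (u³v)ᵏ = e is 4, so |⟨u³v⟩| = 4.

Answer: 4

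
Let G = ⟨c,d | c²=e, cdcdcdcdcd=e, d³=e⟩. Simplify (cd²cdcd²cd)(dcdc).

Compute (cd²cdcd²cd) · (dcdc) by multiplying left to right and reducing via the relations at each step:
  (cd²cdcd²cd) · d = cd²cdcd²cd²
  (cd²cdcd²cd²) · c = dcdcd²cd
  (dcdcd²cd) · d = dcdcd²cd²
  (dcdcd²cd²) · c = dcd²cdcd

Answer: dcd²cdcd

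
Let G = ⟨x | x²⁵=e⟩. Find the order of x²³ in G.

Compute successive powers until reaching e:
  (x²³)¹ = x²³, (x²³)² = x²¹, (x²³)³ = x¹⁹, (x²³)⁴ = x¹⁷, (x²³)⁵ = x¹⁵, (x²³)⁶ = x¹³, (x²³)⁷ = x¹¹, (x²³)⁸ = x⁹, (x²³)⁹ = x⁷, (x²³)¹⁰ = x⁵, (x²³)¹¹ = x³, (x²³)¹² = x, (x²³)¹³ = x²⁴, (x²³)¹⁴ = x²², (x²³)¹⁵ = x²⁰, (x²³)¹⁶ = x¹⁸, (x²³)¹⁷ = x¹⁶, (x²³)¹⁸ = x¹⁴, (x²³)¹⁹ = x¹², (x²³)²⁰ = x¹⁰, (x²³)²¹ = x⁸, (x²³)²² = x⁶, (x²³)²³ = x⁴, (x²³)²⁴ = x², (x²³)²⁵ = e.
The smallest positive k with (x²³)ᵏ = e is 25.

Answer: 25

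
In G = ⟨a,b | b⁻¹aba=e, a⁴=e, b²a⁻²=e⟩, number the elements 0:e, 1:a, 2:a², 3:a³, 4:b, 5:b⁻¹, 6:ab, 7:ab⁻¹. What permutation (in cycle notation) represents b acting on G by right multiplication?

(0 4 2 5)(1 6 3 7)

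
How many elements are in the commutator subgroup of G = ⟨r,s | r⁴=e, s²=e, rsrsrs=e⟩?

G' = [G, G] is generated by all commutators. The generator-pair commutators are: [r, s] = r²sr.
The subgroup they normally generate is {e, r², rs, sr³, r²sr, r³s, r²sr³, sr, rsr², sr²s, r²sr²s, r³sr²}, of order 12.
Check: |G/G'| = 24/12 = 2 is the order of the abelianisation.

Answer: 12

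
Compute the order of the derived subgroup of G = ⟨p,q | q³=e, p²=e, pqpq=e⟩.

G' = [G, G] is generated by all commutators. The generator-pair commutators are: [p, q] = q.
The subgroup they normally generate is {e, q, q²}, of order 3.
Check: |G/G'| = 6/3 = 2 is the order of the abelianisation.

Answer: 3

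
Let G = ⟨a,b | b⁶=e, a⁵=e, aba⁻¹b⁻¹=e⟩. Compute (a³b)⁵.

Compute successive powers of (a³b), reducing at each step:
  (a³b)²: (a³b) · a³ = ab;   (ab) · b = ab²
  (a³b)³: (ab²) · a³ = a⁴b²;   (a⁴b²) · b = a⁴b³
  (a³b)⁴: (a⁴b³) · a³ = a²b³;   (a²b³) · b = a²b⁴
  (a³b)⁵: (a²b⁴) · a³ = b⁴;   (b⁴) · b = b⁵

Answer: b⁵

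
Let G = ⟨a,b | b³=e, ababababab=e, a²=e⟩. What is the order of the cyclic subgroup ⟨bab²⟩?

|⟨bab²⟩| equals the order of bab². Compute successive powers until reaching e:
  (bab²)¹ = bab², (bab²)² = e.
The smallest positive k with (bab²)ᵏ = e is 2, so |⟨bab²⟩| = 2.

Answer: 2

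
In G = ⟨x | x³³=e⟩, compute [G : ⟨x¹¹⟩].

First find ord(x¹¹) by computing successive powers:
  (x¹¹)¹ = x¹¹, (x¹¹)² = x²², (x¹¹)³ = e.
So |⟨x¹¹⟩| = ord(x¹¹) = 3. With |G| = 33, by Lagrange [G : ⟨x¹¹⟩] = 33/3 = 11.

Answer: 11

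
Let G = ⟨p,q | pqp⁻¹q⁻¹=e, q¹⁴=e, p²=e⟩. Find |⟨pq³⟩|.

|⟨pq³⟩| equals the order of pq³. Compute successive powers until reaching e:
  (pq³)¹ = pq³, (pq³)² = q⁶, (pq³)³ = pq⁹, (pq³)⁴ = q¹², (pq³)⁵ = pq, (pq³)⁶ = q⁴, (pq³)⁷ = pq⁷, (pq³)⁸ = q¹⁰, (pq³)⁹ = pq¹³, (pq³)¹⁰ = q², (pq³)¹¹ = pq⁵, (pq³)¹² = q⁸, (pq³)¹³ = pq¹¹, (pq³)¹⁴ = e.
The smallest positive k with (pq³)ᵏ = e is 14, so |⟨pq³⟩| = 14.

Answer: 14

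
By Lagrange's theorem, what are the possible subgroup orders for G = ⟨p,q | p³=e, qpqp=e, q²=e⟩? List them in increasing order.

|G| = 6 = 2 · 3. By Lagrange's theorem the order of any subgroup divides 6; the divisors of 6 are 1, 2, 3, 6.

Answer: 1, 2, 3, 6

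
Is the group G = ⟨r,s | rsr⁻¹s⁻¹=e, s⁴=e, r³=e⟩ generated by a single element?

|G| = 12. The element rs has order 12 (its powers give 12 distinct elements), so ⟨rs⟩ = G and G is cyclic.

Answer: Yes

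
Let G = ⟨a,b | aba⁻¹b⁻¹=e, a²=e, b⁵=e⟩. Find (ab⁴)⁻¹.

The order of (ab⁴) is 10 (smallest k with (ab⁴)ᵏ = e), so (ab⁴)⁻¹ = (ab⁴)⁹ = ab.
Check: (ab⁴) · (ab) → (ab⁴) · a = b⁴;   (b⁴) · b = e, giving e as required.

Answer: ab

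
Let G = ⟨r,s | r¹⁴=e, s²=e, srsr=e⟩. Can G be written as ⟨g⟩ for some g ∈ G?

Every cyclic group is abelian. But r·s = rs while s·r = r¹³s, so r·s ≠ s·r and G is not abelian. Hence G is not cyclic.

Answer: No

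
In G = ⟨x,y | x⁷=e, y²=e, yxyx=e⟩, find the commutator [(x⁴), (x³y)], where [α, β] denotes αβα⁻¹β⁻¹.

[(x⁴), (x³y)] = (x⁴)·(x³y)·(x⁴)⁻¹·(x³y)⁻¹.
  (x⁴) · (x³y) = y
  y · (x³) = x⁴y
  (x⁴y) · (x³y) = x

Answer: x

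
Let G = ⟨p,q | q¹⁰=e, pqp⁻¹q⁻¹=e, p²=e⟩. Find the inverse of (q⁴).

The order of (q⁴) is 5 (smallest k with (q⁴)ᵏ = e), so (q⁴)⁻¹ = (q⁴)⁴ = q⁶.
Check: (q⁴) · (q⁶) → (q⁴) · q⁶ = e, giving e as required.

Answer: q⁶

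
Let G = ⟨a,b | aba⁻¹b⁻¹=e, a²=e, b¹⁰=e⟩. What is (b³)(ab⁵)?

Compute (b³) · (ab⁵) by multiplying left to right and reducing via the relations at each step:
  (b³) · a = ab³
  (ab³) · b⁵ = ab⁸

Answer: ab⁸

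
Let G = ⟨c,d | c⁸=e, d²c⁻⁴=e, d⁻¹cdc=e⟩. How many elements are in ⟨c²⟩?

|⟨c²⟩| equals the order of c². Compute successive powers until reaching e:
  (c²)¹ = c², (c²)² = c⁴, (c²)³ = c⁶, (c²)⁴ = e.
The smallest positive k with (c²)ᵏ = e is 4, so |⟨c²⟩| = 4.

Answer: 4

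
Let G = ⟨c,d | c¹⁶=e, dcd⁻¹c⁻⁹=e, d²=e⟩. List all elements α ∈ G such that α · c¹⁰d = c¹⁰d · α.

⟨c¹⁰d⟩ ⊆ C_G(c¹⁰d) since powers of c¹⁰d commute with c¹⁰d; so |C_G(c¹⁰d)| ≥ |⟨c¹⁰d⟩| = 8.
By orbit–stabilizer, |C_G(c¹⁰d)| = |G| / |conj. class of c¹⁰d| = 32 / 2 = 16.
The 16 elements commuting with c¹⁰d are {e, c², c⁴, c⁶, c⁸, c¹⁰, c¹², c¹⁴, d, c¹⁰d, c²d, c¹²d, c⁴d, c¹⁴d, c⁶d, c⁸d}.

Answer: {e, c², c⁴, c⁶, c⁸, c¹⁰, c¹², c¹⁴, d, c¹⁰d, c²d, c¹²d, c⁴d, c¹⁴d, c⁶d, c⁸d}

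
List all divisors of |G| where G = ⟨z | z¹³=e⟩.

|G| = 13 = 13. By Lagrange's theorem the order of any subgroup divides 13; the divisors of 13 are 1, 13.

Answer: 1, 13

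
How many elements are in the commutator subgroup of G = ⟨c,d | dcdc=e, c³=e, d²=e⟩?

G' = [G, G] is generated by all commutators. The generator-pair commutators are: [c, d] = c².
The subgroup they normally generate is {e, c, c²}, of order 3.
Check: |G/G'| = 6/3 = 2 is the order of the abelianisation.

Answer: 3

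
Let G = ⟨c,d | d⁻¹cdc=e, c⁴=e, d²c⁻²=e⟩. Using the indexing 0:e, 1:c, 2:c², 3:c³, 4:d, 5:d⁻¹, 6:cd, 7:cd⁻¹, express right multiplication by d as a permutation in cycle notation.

(0 4 2 5)(1 6 3 7)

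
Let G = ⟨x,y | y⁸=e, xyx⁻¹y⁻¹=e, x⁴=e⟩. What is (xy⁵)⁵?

Compute successive powers of (xy⁵), reducing at each step:
  (xy⁵)²: (xy⁵) · x = x²y⁵;   (x²y⁵) · y⁵ = x²y²
  (xy⁵)³: (x²y²) · x = x³y²;   (x³y²) · y⁵ = x³y⁷
  (xy⁵)⁴: (x³y⁷) · x = y⁷;   (y⁷) · y⁵ = y⁴
  (xy⁵)⁵: (y⁴) · x = xy⁴;   (xy⁴) · y⁵ = xy

Answer: xy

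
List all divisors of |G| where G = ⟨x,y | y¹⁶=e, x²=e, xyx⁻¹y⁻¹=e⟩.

|G| = 32 = 2⁵. By Lagrange's theorem the order of any subgroup divides 32; the divisors of 32 are 1, 2, 4, 8, 16, 32.

Answer: 1, 2, 4, 8, 16, 32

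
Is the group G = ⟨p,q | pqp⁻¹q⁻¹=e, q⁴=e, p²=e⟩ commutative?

Each pair of generators commutes: p·q = pq = q·p. Since the generators pairwise commute, every element of G commutes with every other, so G is abelian.

Answer: Yes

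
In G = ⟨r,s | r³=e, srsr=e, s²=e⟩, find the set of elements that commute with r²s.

⟨r²s⟩ ⊆ C_G(r²s) since powers of r²s commute with r²s; so |C_G(r²s)| ≥ |⟨r²s⟩| = 2.
By orbit–stabilizer, |C_G(r²s)| = |G| / |conj. class of r²s| = 6 / 3 = 2.
The 2 elements commuting with r²s are {e, r²s}.

Answer: {e, r²s}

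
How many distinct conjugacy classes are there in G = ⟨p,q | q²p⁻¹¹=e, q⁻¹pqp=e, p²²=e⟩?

The conjugacy classes (representative and size) are:
  [e] (size 1), [p²¹] (size 2), [p²] (size 2), [p³] (size 2), [p¹⁸] (size 2), [p¹⁷] (size 2), [p⁶] (size 2), [p⁷] (size 2), [p⁸] (size 2), [p¹³] (size 2), [p¹²] (size 2), [p¹¹] (size 1), [p¹⁰q] (size 11), [p⁷q] (size 11).
Class equation: 1 + 2 + 2 + 2 + 2 + 2 + 2 + 2 + 2 + 2 + 2 + 1 + 11 + 11 = 44 = |G|. So G has 14 conjugacy classes.

Answer: 14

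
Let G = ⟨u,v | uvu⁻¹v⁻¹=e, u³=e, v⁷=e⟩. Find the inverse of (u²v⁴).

The order of (u²v⁴) is 21 (smallest k with (u²v⁴)ᵏ = e), so (u²v⁴)⁻¹ = (u²v⁴)²⁰ = uv³.
Check: (u²v⁴) · (uv³) → (u²v⁴) · u = v⁴;   (v⁴) · v³ = e, giving e as required.

Answer: uv³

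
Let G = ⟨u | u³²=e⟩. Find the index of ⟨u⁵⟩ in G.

First find ord(u⁵) by computing successive powers:
  (u⁵)¹ = u⁵, (u⁵)² = u¹⁰, (u⁵)³ = u¹⁵, (u⁵)⁴ = u²⁰, (u⁵)⁵ = u²⁵, (u⁵)⁶ = u³⁰, (u⁵)⁷ = u³, (u⁵)⁸ = u⁸, (u⁵)⁹ = u¹³, (u⁵)¹⁰ = u¹⁸, (u⁵)¹¹ = u²³, (u⁵)¹² = u²⁸, (u⁵)¹³ = u, (u⁵)¹⁴ = u⁶, (u⁵)¹⁵ = u¹¹, (u⁵)¹⁶ = u¹⁶, (u⁵)¹⁷ = u²¹, (u⁵)¹⁸ = u²⁶, (u⁵)¹⁹ = u³¹, (u⁵)²⁰ = u⁴, (u⁵)²¹ = u⁹, (u⁵)²² = u¹⁴, (u⁵)²³ = u¹⁹, (u⁵)²⁴ = u²⁴, (u⁵)²⁵ = u²⁹, (u⁵)²⁶ = u², (u⁵)²⁷ = u⁷, (u⁵)²⁸ = u¹², (u⁵)²⁹ = u¹⁷, (u⁵)³⁰ = u²², (u⁵)³¹ = u²⁷, (u⁵)³² = e.
So |⟨u⁵⟩| = ord(u⁵) = 32. With |G| = 32, by Lagrange [G : ⟨u⁵⟩] = 32/32 = 1.

Answer: 1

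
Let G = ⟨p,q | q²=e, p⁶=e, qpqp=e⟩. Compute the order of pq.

Compute successive powers until reaching e:
  (pq)¹ = pq, (pq)² = e.
The smallest positive k with (pq)ᵏ = e is 2.

Answer: 2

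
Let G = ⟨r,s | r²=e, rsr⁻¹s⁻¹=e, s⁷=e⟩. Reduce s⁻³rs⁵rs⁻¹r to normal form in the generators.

Multiply left to right, reducing at each step:
  (s⁴) · r = rs⁴
  (rs⁴) · s⁵ = rs²
  (rs²) · r = s²
  (s²) · s⁻¹ = s
  s · r = rs

Answer: rs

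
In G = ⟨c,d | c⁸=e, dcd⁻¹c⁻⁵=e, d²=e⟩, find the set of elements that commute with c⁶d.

⟨c⁶d⟩ ⊆ C_G(c⁶d) since powers of c⁶d commute with c⁶d; so |C_G(c⁶d)| ≥ |⟨c⁶d⟩| = 4.
By orbit–stabilizer, |C_G(c⁶d)| = |G| / |conj. class of c⁶d| = 16 / 2 = 8.
The 8 elements commuting with c⁶d are {e, c², c⁴, c⁶, d, c⁶d, c²d, c⁴d}.

Answer: {e, c², c⁴, c⁶, d, c⁶d, c²d, c⁴d}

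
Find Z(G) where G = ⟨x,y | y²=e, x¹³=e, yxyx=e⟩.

An element z ∈ Z(G) iff z commutes with every generator.
For example e is central: e·x = x = x·e; e·y = y = y·e.
Whereas x ∉ Z(G) since x·y = xy ≠ x¹²y = y·x.
Checking each of the 26 elements this way gives Z(G) = {e}, of order 1.

Answer: {e}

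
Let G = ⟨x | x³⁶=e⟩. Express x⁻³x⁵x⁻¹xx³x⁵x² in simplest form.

Multiply left to right, reducing at each step:
  (x³³) · x⁵ = x²
  (x²) · x⁻¹ = x
  x · x = x²
  (x²) · x³ = x⁵
  (x⁵) · x⁵ = x¹⁰
  (x¹⁰) · x² = x¹²

Answer: x¹²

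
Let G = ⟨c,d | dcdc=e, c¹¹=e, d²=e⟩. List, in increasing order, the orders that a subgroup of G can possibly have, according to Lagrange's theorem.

|G| = 22 = 2 · 11. By Lagrange's theorem the order of any subgroup divides 22; the divisors of 22 are 1, 2, 11, 22.

Answer: 1, 2, 11, 22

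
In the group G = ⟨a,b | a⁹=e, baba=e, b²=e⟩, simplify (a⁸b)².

Compute successive powers of (a⁸b), reducing at each step:
  (a⁸b)²: (a⁸b) · a⁸ = b;   b · b = e

Answer: e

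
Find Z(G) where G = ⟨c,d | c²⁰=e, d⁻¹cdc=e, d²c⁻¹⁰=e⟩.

An element z ∈ Z(G) iff z commutes with every generator.
For example c¹⁰ is central: (c¹⁰)·c = c¹¹ = c·(c¹⁰); (c¹⁰)·d = d⁻¹ = d·(c¹⁰).
Whereas c ∉ Z(G) since c·d = cd ≠ c⁹d⁻¹ = d·c.
Checking each of the 40 elements this way gives Z(G) = {e, c¹⁰}, of order 2.

Answer: {e, c¹⁰}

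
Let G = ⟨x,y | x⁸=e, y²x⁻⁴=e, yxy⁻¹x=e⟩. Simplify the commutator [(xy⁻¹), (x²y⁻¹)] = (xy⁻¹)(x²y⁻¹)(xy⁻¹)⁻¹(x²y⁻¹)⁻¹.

[(xy⁻¹), (x²y⁻¹)] = (xy⁻¹)·(x²y⁻¹)·(xy⁻¹)⁻¹·(x²y⁻¹)⁻¹.
  (xy⁻¹) · (x²y⁻¹) = x³
  (x³) · (xy) = y⁻¹
  (y⁻¹) · (x²y) = x⁶

Answer: x⁶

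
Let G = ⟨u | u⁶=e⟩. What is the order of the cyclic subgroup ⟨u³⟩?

|⟨u³⟩| equals the order of u³. Compute successive powers until reaching e:
  (u³)¹ = u³, (u³)² = e.
The smallest positive k with (u³)ᵏ = e is 2, so |⟨u³⟩| = 2.

Answer: 2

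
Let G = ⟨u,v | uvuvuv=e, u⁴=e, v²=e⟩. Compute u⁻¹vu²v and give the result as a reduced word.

Multiply left to right, reducing at each step:
  (u³) · v = u³v
  (u³v) · u² = u³vu²
  (u³vu²) · v = u³vu²v

Answer: u³vu²v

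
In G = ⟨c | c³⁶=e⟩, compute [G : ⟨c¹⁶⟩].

First find ord(c¹⁶) by computing successive powers:
  (c¹⁶)¹ = c¹⁶, (c¹⁶)² = c³², (c¹⁶)³ = c¹², (c¹⁶)⁴ = c²⁸, (c¹⁶)⁵ = c⁸, (c¹⁶)⁶ = c²⁴, (c¹⁶)⁷ = c⁴, (c¹⁶)⁸ = c²⁰, (c¹⁶)⁹ = e.
So |⟨c¹⁶⟩| = ord(c¹⁶) = 9. With |G| = 36, by Lagrange [G : ⟨c¹⁶⟩] = 36/9 = 4.

Answer: 4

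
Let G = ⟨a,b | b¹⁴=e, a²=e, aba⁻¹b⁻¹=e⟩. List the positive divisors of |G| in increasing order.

|G| = 28 = 2² · 7. By Lagrange's theorem the order of any subgroup divides 28; the divisors of 28 are 1, 2, 4, 7, 14, 28.

Answer: 1, 2, 4, 7, 14, 28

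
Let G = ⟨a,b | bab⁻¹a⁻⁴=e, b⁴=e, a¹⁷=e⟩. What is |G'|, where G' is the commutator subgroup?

G' = [G, G] is generated by all commutators. The generator-pair commutators are: [a, b] = a¹⁴.
The subgroup they normally generate is {e, a, a², a³, a⁴, a⁵, a⁶, a⁷, a⁸, a⁹, a¹⁰, a¹¹, a¹², a¹³, a¹⁴, a¹⁵, a¹⁶}, of order 17.
Check: |G/G'| = 68/17 = 4 is the order of the abelianisation.

Answer: 17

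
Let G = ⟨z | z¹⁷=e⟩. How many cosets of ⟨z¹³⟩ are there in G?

First find ord(z¹³) by computing successive powers:
  (z¹³)¹ = z¹³, (z¹³)² = z⁹, (z¹³)³ = z⁵, (z¹³)⁴ = z, (z¹³)⁵ = z¹⁴, (z¹³)⁶ = z¹⁰, (z¹³)⁷ = z⁶, (z¹³)⁸ = z², (z¹³)⁹ = z¹⁵, (z¹³)¹⁰ = z¹¹, (z¹³)¹¹ = z⁷, (z¹³)¹² = z³, (z¹³)¹³ = z¹⁶, (z¹³)¹⁴ = z¹², (z¹³)¹⁵ = z⁸, (z¹³)¹⁶ = z⁴, (z¹³)¹⁷ = e.
So |⟨z¹³⟩| = ord(z¹³) = 17. With |G| = 17, by Lagrange [G : ⟨z¹³⟩] = 17/17 = 1.

Answer: 1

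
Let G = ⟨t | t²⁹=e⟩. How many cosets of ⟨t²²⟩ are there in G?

First find ord(t²²) by computing successive powers:
  (t²²)¹ = t²², (t²²)² = t¹⁵, (t²²)³ = t⁸, (t²²)⁴ = t, (t²²)⁵ = t²³, (t²²)⁶ = t¹⁶, (t²²)⁷ = t⁹, (t²²)⁸ = t², (t²²)⁹ = t²⁴, (t²²)¹⁰ = t¹⁷, (t²²)¹¹ = t¹⁰, (t²²)¹² = t³, (t²²)¹³ = t²⁵, (t²²)¹⁴ = t¹⁸, (t²²)¹⁵ = t¹¹, (t²²)¹⁶ = t⁴, (t²²)¹⁷ = t²⁶, (t²²)¹⁸ = t¹⁹, (t²²)¹⁹ = t¹², (t²²)²⁰ = t⁵, (t²²)²¹ = t²⁷, (t²²)²² = t²⁰, (t²²)²³ = t¹³, (t²²)²⁴ = t⁶, (t²²)²⁵ = t²⁸, (t²²)²⁶ = t²¹, (t²²)²⁷ = t¹⁴, (t²²)²⁸ = t⁷, (t²²)²⁹ = e.
So |⟨t²²⟩| = ord(t²²) = 29. With |G| = 29, by Lagrange [G : ⟨t²²⟩] = 29/29 = 1.

Answer: 1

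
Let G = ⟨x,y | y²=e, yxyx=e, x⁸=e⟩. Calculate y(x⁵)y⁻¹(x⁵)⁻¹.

[y, (x⁵)] = y·(x⁵)·y⁻¹·(x⁵)⁻¹.
  y · (x⁵) = x³y
  (x³y) · y = x³
  (x³) · (x³) = x⁶

Answer: x⁶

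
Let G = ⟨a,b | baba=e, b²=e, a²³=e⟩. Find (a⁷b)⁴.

Compute successive powers of (a⁷b), reducing at each step:
  (a⁷b)²: (a⁷b) · a⁷ = b;   b · b = e
  (a⁷b)³: e · a⁷ = a⁷;   (a⁷) · b = a⁷b
  (a⁷b)⁴: (a⁷b) · a⁷ = b;   b · b = e

Answer: e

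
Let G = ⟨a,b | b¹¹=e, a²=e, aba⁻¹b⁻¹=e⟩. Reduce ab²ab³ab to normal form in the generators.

Multiply left to right, reducing at each step:
  a · b² = ab²
  (ab²) · a = b²
  (b²) · b³ = b⁵
  (b⁵) · a = ab⁵
  (ab⁵) · b = ab⁶

Answer: ab⁶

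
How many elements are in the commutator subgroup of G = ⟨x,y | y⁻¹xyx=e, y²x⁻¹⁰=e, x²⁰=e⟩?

G' = [G, G] is generated by all commutators. The generator-pair commutators are: [x, y] = x².
The subgroup they normally generate is {e, x², x⁴, x⁶, x⁸, x¹⁰, x¹², x¹⁴, x¹⁶, x¹⁸}, of order 10.
Check: |G/G'| = 40/10 = 4 is the order of the abelianisation.

Answer: 10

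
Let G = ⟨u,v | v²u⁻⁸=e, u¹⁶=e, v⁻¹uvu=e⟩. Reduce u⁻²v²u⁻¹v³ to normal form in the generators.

Multiply left to right, reducing at each step:
  (u¹⁴) · v² = u⁶
  (u⁶) · u⁻¹ = u⁵
  (u⁵) · v³ = u⁵v⁻¹

Answer: u⁵v⁻¹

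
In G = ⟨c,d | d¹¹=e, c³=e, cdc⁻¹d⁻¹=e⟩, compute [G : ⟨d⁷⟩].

First find ord(d⁷) by computing successive powers:
  (d⁷)¹ = d⁷, (d⁷)² = d³, (d⁷)³ = d¹⁰, (d⁷)⁴ = d⁶, (d⁷)⁵ = d², (d⁷)⁶ = d⁹, (d⁷)⁷ = d⁵, (d⁷)⁸ = d, (d⁷)⁹ = d⁸, (d⁷)¹⁰ = d⁴, (d⁷)¹¹ = e.
So |⟨d⁷⟩| = ord(d⁷) = 11. With |G| = 33, by Lagrange [G : ⟨d⁷⟩] = 33/11 = 3.

Answer: 3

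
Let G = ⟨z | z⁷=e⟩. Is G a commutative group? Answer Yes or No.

G has a single generator, so G is cyclic and hence abelian.

Answer: Yes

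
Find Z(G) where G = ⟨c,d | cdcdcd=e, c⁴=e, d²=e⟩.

An element z ∈ Z(G) iff z commutes with every generator.
For example e is central: e·c = c = c·e; e·d = d = d·e.
Whereas c ∉ Z(G) since c·d = cd ≠ dc = d·c.
Checking each of the 24 elements this way gives Z(G) = {e}, of order 1.

Answer: {e}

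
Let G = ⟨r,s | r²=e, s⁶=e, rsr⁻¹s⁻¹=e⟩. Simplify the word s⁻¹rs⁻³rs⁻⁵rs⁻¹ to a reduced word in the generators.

Multiply left to right, reducing at each step:
  (s⁵) · r = rs⁵
  (rs⁵) · s⁻³ = rs²
  (rs²) · r = s²
  (s²) · s⁻⁵ = s³
  (s³) · r = rs³
  (rs³) · s⁻¹ = rs²

Answer: rs²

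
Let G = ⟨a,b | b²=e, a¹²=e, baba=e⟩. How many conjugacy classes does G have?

The conjugacy classes (representative and size) are:
  [e] (size 1), [a¹¹] (size 2), [a²] (size 2), [a⁹] (size 2), [a⁴] (size 2), [a⁵] (size 2), [a⁶] (size 1), [b] (size 6), [ab] (size 6).
Class equation: 1 + 2 + 2 + 2 + 2 + 2 + 1 + 6 + 6 = 24 = |G|. So G has 9 conjugacy classes.

Answer: 9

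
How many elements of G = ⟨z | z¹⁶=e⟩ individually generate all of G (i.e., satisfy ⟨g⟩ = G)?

G is cyclic of order 16. An element generates G iff its order is 16, and a cyclic group of order 16 has exactly φ(16) = 8 such elements.

Answer: 8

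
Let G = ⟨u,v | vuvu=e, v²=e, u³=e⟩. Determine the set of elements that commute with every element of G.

An element z ∈ Z(G) iff z commutes with every generator.
For example e is central: e·u = u = u·e; e·v = v = v·e.
Whereas u ∉ Z(G) since u·v = uv ≠ u²v = v·u.
Checking each of the 6 elements this way gives Z(G) = {e}, of order 1.

Answer: {e}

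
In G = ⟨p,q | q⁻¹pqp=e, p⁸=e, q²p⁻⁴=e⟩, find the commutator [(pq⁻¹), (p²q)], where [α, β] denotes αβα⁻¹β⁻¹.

[(pq⁻¹), (p²q)] = (pq⁻¹)·(p²q)·(pq⁻¹)⁻¹·(p²q)⁻¹.
  (pq⁻¹) · (p²q) = p⁷
  (p⁷) · (pq) = q
  q · (p²q⁻¹) = p⁶

Answer: p⁶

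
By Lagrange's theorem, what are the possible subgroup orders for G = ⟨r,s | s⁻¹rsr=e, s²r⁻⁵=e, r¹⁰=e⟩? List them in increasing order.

|G| = 20 = 2² · 5. By Lagrange's theorem the order of any subgroup divides 20; the divisors of 20 are 1, 2, 4, 5, 10, 20.

Answer: 1, 2, 4, 5, 10, 20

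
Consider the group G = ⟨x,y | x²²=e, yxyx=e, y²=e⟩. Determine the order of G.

Enumerate words in the generators, reducing via the relations: the distinct elements are
  {e, x, y, xy, x², x³, x⁴, x⁵, x⁶, x⁷, x⁸, x⁹, x²y, x²¹, x²⁰, x³y, x¹², x¹³, x¹¹, x¹⁰, x¹⁴, x¹⁵, x¹⁶, x¹⁷, x¹⁸, x¹⁹, x⁴y, x⁵y, x⁶y, x⁷y, x⁸y, x⁹y, x²¹y, x²⁰y, x¹²y, x¹³y, x¹¹y, x¹⁰y, x¹⁴y, x¹⁵y, x¹⁶y, x¹⁷y, x¹⁸y, x¹⁹y}.
No further products give new elements, so |G| = 44.

Answer: 44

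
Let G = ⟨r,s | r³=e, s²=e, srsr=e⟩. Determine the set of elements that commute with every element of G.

An element z ∈ Z(G) iff z commutes with every generator.
For example e is central: e·r = r = r·e; e·s = s = s·e.
Whereas r ∉ Z(G) since r·s = rs ≠ r²s = s·r.
Checking each of the 6 elements this way gives Z(G) = {e}, of order 1.

Answer: {e}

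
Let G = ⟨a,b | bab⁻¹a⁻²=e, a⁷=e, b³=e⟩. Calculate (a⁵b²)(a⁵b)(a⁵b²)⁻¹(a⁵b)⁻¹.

[(a⁵b²), (a⁵b)] = (a⁵b²)·(a⁵b)·(a⁵b²)⁻¹·(a⁵b)⁻¹.
  (a⁵b²) · (a⁵b) = a⁴
  (a⁴) · (a⁴b) = ab
  (ab) · (ab²) = a³

Answer: a³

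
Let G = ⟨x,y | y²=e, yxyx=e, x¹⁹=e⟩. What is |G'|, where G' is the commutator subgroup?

G' = [G, G] is generated by all commutators. The generator-pair commutators are: [x, y] = x².
The subgroup they normally generate is {e, x, x², x³, x⁴, x⁵, x⁶, x⁷, x⁸, x⁹, x¹⁰, x¹¹, x¹², x¹³, x¹⁴, x¹⁵, x¹⁶, x¹⁷, x¹⁸}, of order 19.
Check: |G/G'| = 38/19 = 2 is the order of the abelianisation.

Answer: 19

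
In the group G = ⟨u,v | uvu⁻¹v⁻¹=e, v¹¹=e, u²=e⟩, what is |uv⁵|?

Compute successive powers until reaching e:
  (uv⁵)¹ = uv⁵, (uv⁵)² = v¹⁰, (uv⁵)³ = uv⁴, (uv⁵)⁴ = v⁹, (uv⁵)⁵ = uv³, (uv⁵)⁶ = v⁸, (uv⁵)⁷ = uv², (uv⁵)⁸ = v⁷, (uv⁵)⁹ = uv, (uv⁵)¹⁰ = v⁶, (uv⁵)¹¹ = u, (uv⁵)¹² = v⁵, (uv⁵)¹³ = uv¹⁰, (uv⁵)¹⁴ = v⁴, (uv⁵)¹⁵ = uv⁹, (uv⁵)¹⁶ = v³, (uv⁵)¹⁷ = uv⁸, (uv⁵)¹⁸ = v², (uv⁵)¹⁹ = uv⁷, (uv⁵)²⁰ = v, (uv⁵)²¹ = uv⁶, (uv⁵)²² = e.
The smallest positive k with (uv⁵)ᵏ = e is 22.

Answer: 22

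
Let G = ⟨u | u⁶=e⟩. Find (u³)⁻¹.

The order of (u³) is 2 (smallest k with (u³)ᵏ = e), so (u³)⁻¹ = (u³)¹ = u³.
Check: (u³) · (u³) → (u³) · u³ = e, giving e as required.

Answer: u³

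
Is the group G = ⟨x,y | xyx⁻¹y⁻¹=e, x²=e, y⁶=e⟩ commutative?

Each pair of generators commutes: x·y = xy = y·x. Since the generators pairwise commute, every element of G commutes with every other, so G is abelian.

Answer: Yes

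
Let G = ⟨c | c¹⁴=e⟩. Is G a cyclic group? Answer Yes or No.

|G| = 14. The element c has order 14 (its powers give 14 distinct elements), so ⟨c⟩ = G and G is cyclic.

Answer: Yes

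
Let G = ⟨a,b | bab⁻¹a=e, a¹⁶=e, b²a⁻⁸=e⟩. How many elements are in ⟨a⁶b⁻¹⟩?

|⟨a⁶b⁻¹⟩| equals the order of a⁶b⁻¹. Compute successive powers until reaching e:
  (a⁶b⁻¹)¹ = a⁶b⁻¹, (a⁶b⁻¹)² = a⁸, (a⁶b⁻¹)³ = a⁶b, (a⁶b⁻¹)⁴ = e.
The smallest positive k with (a⁶b⁻¹)ᵏ = e is 4, so |⟨a⁶b⁻¹⟩| = 4.

Answer: 4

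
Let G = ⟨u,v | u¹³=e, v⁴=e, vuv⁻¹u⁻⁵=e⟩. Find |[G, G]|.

G' = [G, G] is generated by all commutators. The generator-pair commutators are: [u, v] = u⁹.
The subgroup they normally generate is {e, u, u², u³, u⁴, u⁵, u⁶, u⁷, u⁸, u⁹, u¹⁰, u¹¹, u¹²}, of order 13.
Check: |G/G'| = 52/13 = 4 is the order of the abelianisation.

Answer: 13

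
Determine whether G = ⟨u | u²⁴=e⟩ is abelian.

G has a single generator, so G is cyclic and hence abelian.

Answer: Yes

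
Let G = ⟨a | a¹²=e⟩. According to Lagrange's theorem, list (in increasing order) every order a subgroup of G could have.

|G| = 12 = 2² · 3. By Lagrange's theorem the order of any subgroup divides 12; the divisors of 12 are 1, 2, 3, 4, 6, 12.

Answer: 1, 2, 3, 4, 6, 12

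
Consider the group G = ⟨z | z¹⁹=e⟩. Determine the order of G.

G is generated by a single element, so G is cyclic. The relator gives z¹⁹ = e and no smaller power is forced to be e, so the 19 powers {e, z, z², z³, z⁴, z⁵, z⁶, z⁷, z⁸, z⁹, z¹², z¹³, z¹¹, z¹⁰, z¹⁴, z¹⁵, z¹⁶, z¹⁷, z¹⁸} are distinct. Hence |G| = 19.

Answer: 19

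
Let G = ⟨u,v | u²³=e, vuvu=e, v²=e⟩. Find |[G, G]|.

G' = [G, G] is generated by all commutators. The generator-pair commutators are: [u, v] = u².
The subgroup they normally generate is {e, u, u², u³, u⁴, u⁵, u⁶, u⁷, u⁸, u⁹, u¹⁰, u¹¹, u¹², u¹³, u¹⁴, u¹⁵, u¹⁶, u¹⁷, u¹⁸, u¹⁹, u²⁰, u²¹, u²²}, of order 23.
Check: |G/G'| = 46/23 = 2 is the order of the abelianisation.

Answer: 23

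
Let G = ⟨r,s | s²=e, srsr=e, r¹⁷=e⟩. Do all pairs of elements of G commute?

r·s = rs but s·r = r¹⁶s, so r·s ≠ s·r and G is not abelian.

Answer: No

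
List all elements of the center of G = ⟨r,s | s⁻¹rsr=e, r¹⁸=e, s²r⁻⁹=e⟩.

An element z ∈ Z(G) iff z commutes with every generator.
For example r⁹ is central: (r⁹)·r = r¹⁰ = r·(r⁹); (r⁹)·s = s⁻¹ = s·(r⁹).
Whereas r ∉ Z(G) since r·s = rs ≠ r⁸s⁻¹ = s·r.
Checking each of the 36 elements this way gives Z(G) = {e, r⁹}, of order 2.

Answer: {e, r⁹}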